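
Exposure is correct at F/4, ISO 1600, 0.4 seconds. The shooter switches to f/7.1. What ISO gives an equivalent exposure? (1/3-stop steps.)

Aperture: f/4 → f/4.5 → f/5 → f/5.6 → f/6.3 → f/7.1 — 1 2/3 stops smaller aperture (darker).
Need 1 2/3 stops brighter from the ISO: 1600 → 2000 → 2500 → 3200 → 4000 → 5000.

ISO 5000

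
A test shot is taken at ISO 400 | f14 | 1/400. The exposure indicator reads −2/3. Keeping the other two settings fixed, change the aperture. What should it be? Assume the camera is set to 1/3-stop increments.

Underexposed by 2/3 stop → need 2/3 stop brighter.
Aperture: f/14 → f/13 → f/11.

f/11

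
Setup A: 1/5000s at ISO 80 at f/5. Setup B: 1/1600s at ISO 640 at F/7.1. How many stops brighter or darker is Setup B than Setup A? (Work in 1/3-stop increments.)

3 2/3 stops brighter

Aperture: f/5 → f/5.6 → f/6.3 → f/7.1 — 1 stop narrower (darker).
Shutter speed: 1/5000 → 1/4000 → 1/3200 → 1/2500 → 1/2000 → 1/1600 — 1 2/3 stops longer (brighter).
ISO: 80 → 100 → 125 → 160 → 200 → 250 → 320 → 400 → 500 → 640 — 3 stops higher (brighter).
Net: −1 +1 2/3 +3 = +3 2/3 stops.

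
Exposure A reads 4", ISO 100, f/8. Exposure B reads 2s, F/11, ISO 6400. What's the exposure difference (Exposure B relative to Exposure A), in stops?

4 stops brighter

Aperture: f/8 → f/11 — 1 stop smaller aperture (darker).
Shutter speed: 4 → 2 — 1 stop shorter (darker).
ISO: 100 → 200 → 400 → 800 → 1600 → 3200 → 6400 — 6 stops raised (brighter).
Net: −1 −1 +6 = +4 stops.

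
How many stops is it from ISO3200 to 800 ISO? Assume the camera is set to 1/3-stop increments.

2 stops

3200 → 2500 → 2000 → 1600 → 1250 → 1000 → 800 — count the steps: 6 third-stops = 2 stops.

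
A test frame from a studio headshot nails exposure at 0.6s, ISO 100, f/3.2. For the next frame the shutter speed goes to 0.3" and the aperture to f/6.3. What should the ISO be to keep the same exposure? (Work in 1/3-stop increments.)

Shutter speed: 0.6 → 0.5 → 0.4 → 0.3 — 1 stop faster (darker).
Aperture: f/3.2 → f/3.5 → f/4 → f/4.5 → f/5 → f/5.6 → f/6.3 — 2 stops stopped down (darker).
Net change so far: 3 stops darker. Offset with the ISO: 100 → 125 → 160 → 200 → 250 → 320 → 400 → 500 → 640 → 800.

ISO 800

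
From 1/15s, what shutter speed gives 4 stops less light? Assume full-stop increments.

1/250s

Shutter speed: 1/15 → 1/30 → 1/60 → 1/125 → 1/250 — 4 stops faster (darker).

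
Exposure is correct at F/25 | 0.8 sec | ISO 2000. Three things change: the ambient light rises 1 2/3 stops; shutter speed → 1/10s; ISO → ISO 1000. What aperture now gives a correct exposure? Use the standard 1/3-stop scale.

f/11

Scene light: 1 2/3 stops brighter.
Shutter speed: 0.8 → 0.6 → 0.5 → 0.4 → 0.3 → 1/4 → 1/5 → 1/6 → 1/8 → 1/10 — 3 stops faster (darker).
ISO: 2000 → 1600 → 1250 → 1000 — 1 stop lower (darker).
Net so far: 2 1/3 stops darker. Aperture: f/25 → f/22 → f/20 → f/18 → f/16 → f/14 → f/13 → f/11.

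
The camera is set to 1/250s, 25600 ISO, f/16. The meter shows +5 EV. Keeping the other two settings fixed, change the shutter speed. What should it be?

1/8000s

Overexposed by 5 stops → need 5 stops darker.
Shutter speed: 1/250 → 1/500 → 1/1000 → 1/2000 → 1/4000 → 1/8000.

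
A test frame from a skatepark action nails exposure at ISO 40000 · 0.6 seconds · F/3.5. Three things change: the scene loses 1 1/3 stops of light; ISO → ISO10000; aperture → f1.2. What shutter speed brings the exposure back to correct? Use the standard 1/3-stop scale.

Scene light: 1 1/3 stops darker.
ISO: 40000 → 32000 → 25600 → 20000 → 16000 → 12800 → 10000 — 2 stops dropped (darker).
Aperture: f/3.5 → f/3.2 → f/2.8 → f/2.5 → f/2.2 → f/2 → f/1.8 → f/1.6 → f/1.4 → f/1.2 — 3 stops opened up (brighter).
Net so far: 1/3 stop darker. Shutter speed: 0.6 → 0.8.

0.8 s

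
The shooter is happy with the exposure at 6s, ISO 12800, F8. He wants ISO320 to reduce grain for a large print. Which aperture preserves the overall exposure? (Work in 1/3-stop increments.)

f/1.2

ISO: 12800 → 10000 → 8000 → 6400 → 5000 → 4000 → 3200 → 2500 → 2000 → 1600 → 1250 → 1000 → 800 → 640 → 500 → 400 → 320 — 5 1/3 stops lower (darker).
Need 5 1/3 stops brighter from the aperture: f/8 → f/7.1 → f/6.3 → f/5.6 → f/5 → f/4.5 → f/4 → f/3.5 → f/3.2 → f/2.8 → f/2.5 → f/2.2 → f/2 → f/1.8 → f/1.6 → f/1.4 → f/1.2.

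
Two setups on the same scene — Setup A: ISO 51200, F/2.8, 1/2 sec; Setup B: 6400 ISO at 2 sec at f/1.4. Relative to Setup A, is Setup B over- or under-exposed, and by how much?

1 stop brighter

Aperture: f/2.8 → f/2 → f/1.4 — 2 stops wider (brighter).
Shutter speed: 1/2 → 1 → 2 — 2 stops slower (brighter).
ISO: 51200 → 25600 → 12800 → 6400 — 3 stops lower (darker).
Net: +2 +2 −3 = +1 stop.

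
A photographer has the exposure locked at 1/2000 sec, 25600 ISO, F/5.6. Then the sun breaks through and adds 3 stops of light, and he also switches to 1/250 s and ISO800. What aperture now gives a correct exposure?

f/8

Scene light: 3 stops brighter.
Shutter speed: 1/2000 → 1/1000 → 1/500 → 1/250 — 3 stops slower (brighter).
ISO: 25600 → 12800 → 6400 → 3200 → 1600 → 800 — 5 stops dropped (darker).
Net so far: 1 stop brighter. Aperture: f/5.6 → f/8.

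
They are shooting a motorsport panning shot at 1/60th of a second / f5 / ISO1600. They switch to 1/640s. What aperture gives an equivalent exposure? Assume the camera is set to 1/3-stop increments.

Shutter speed: 1/60 → 1/80 → 1/100 → 1/125 → 1/160 → 1/200 → 1/250 → 1/320 → 1/400 → 1/500 → 1/640 — 3 1/3 stops faster (darker).
Need 3 1/3 stops brighter from the aperture: f/5 → f/4.5 → f/4 → f/3.5 → f/3.2 → f/2.8 → f/2.5 → f/2.2 → f/2 → f/1.8 → f/1.6.

f/1.6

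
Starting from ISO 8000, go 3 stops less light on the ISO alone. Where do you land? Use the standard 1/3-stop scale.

ISO 1000

ISO: 8000 → 6400 → 5000 → 4000 → 3200 → 2500 → 2000 → 1600 → 1250 → 1000 — 3 stops dropped (darker).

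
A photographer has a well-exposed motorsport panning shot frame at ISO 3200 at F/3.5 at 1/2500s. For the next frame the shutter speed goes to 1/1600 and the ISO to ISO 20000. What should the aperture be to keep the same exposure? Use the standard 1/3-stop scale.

f/11

Shutter speed: 1/2500 → 1/2000 → 1/1600 — 2/3 stop slower (brighter).
ISO: 3200 → 4000 → 5000 → 6400 → 8000 → 10000 → 12800 → 16000 → 20000 — 2 2/3 stops raised (brighter).
Net change so far: 3 1/3 stops brighter. Offset with the aperture: f/3.5 → f/4 → f/4.5 → f/5 → f/5.6 → f/6.3 → f/7.1 → f/8 → f/9 → f/10 → f/11.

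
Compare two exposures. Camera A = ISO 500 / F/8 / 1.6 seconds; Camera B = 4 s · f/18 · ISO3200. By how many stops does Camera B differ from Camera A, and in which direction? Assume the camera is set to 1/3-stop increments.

1 2/3 stops brighter

Aperture: f/8 → f/9 → f/10 → f/11 → f/13 → f/14 → f/16 → f/18 — 2 1/3 stops stopped down (darker).
Shutter speed: 1.6 → 2 → 2.5 → 3.2 → 4 — 1 1/3 stops longer (brighter).
ISO: 500 → 640 → 800 → 1000 → 1250 → 1600 → 2000 → 2500 → 3200 — 2 2/3 stops raised (brighter).
Net: −2 1/3 +1 1/3 +2 2/3 = +1 2/3 stops.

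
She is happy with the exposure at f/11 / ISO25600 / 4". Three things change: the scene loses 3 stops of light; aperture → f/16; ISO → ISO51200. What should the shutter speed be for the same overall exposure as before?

30 s

Scene light: 3 stops darker.
Aperture: f/11 → f/16 — 1 stop smaller aperture (darker).
ISO: 25600 → 51200 — 1 stop higher (brighter).
Net so far: 3 stops darker. Shutter speed: 4 → 8 → 15 → 30.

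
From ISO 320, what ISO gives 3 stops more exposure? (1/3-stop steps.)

ISO: 320 → 400 → 500 → 640 → 800 → 1000 → 1250 → 1600 → 2000 → 2500 — 3 stops higher (brighter).

ISO 2500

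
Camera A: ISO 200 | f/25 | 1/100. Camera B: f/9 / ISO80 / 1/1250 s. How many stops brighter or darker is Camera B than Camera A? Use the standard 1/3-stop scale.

Aperture: f/25 → f/22 → f/20 → f/18 → f/16 → f/14 → f/13 → f/11 → f/10 → f/9 — 3 stops opened up (brighter).
Shutter speed: 1/100 → 1/125 → 1/160 → 1/200 → 1/250 → 1/320 → 1/400 → 1/500 → 1/640 → 1/800 → 1/1000 → 1/1250 — 3 2/3 stops faster (darker).
ISO: 200 → 160 → 125 → 100 → 80 — 1 1/3 stops lower (darker).
Net: +3 −3 2/3 −1 1/3 = −2 stops.

2 stops darker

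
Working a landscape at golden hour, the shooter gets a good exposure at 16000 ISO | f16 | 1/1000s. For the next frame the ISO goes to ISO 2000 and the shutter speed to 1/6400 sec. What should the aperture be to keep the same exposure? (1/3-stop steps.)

f/2.2

ISO: 16000 → 12800 → 10000 → 8000 → 6400 → 5000 → 4000 → 3200 → 2500 → 2000 — 3 stops dropped (darker).
Shutter speed: 1/1000 → 1/1250 → 1/1600 → 1/2000 → 1/2500 → 1/3200 → 1/4000 → 1/5000 → 1/6400 — 2 2/3 stops faster (darker).
Net change so far: 5 2/3 stops darker. Offset with the aperture: f/16 → f/14 → f/13 → f/11 → f/10 → f/9 → f/8 → f/7.1 → f/6.3 → f/5.6 → f/5 → f/4.5 → f/4 → f/3.5 → f/3.2 → f/2.8 → f/2.5 → f/2.2.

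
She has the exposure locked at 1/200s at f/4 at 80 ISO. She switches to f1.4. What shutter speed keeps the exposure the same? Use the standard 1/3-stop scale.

Aperture: f/4 → f/3.5 → f/3.2 → f/2.8 → f/2.5 → f/2.2 → f/2 → f/1.8 → f/1.6 → f/1.4 — 3 stops wider (brighter).
Need 3 stops darker from the shutter speed: 1/200 → 1/250 → 1/320 → 1/400 → 1/500 → 1/640 → 1/800 → 1/1000 → 1/1250 → 1/1600.

1/1600s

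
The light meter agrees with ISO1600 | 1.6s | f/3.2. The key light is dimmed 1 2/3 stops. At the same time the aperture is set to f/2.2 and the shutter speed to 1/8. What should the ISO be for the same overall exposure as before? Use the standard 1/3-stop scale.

Scene light: 1 2/3 stops darker.
Aperture: f/3.2 → f/2.8 → f/2.5 → f/2.2 — 1 stop larger aperture (brighter).
Shutter speed: 1.6 → 1.3 → 1 → 0.8 → 0.6 → 0.5 → 0.4 → 0.3 → 1/4 → 1/5 → 1/6 → 1/8 — 3 2/3 stops shorter (darker).
Net so far: 4 1/3 stops darker. ISO: 1600 → 2000 → 2500 → 3200 → 4000 → 5000 → 6400 → 8000 → 10000 → 12800 → 16000 → 20000 → 25600 → 32000.

ISO 32000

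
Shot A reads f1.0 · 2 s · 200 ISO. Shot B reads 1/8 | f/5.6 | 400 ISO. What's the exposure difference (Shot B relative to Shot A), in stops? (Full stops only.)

8 stops darker

Aperture: f/1.0 → f/1.4 → f/2 → f/2.8 → f/4 → f/5.6 — 5 stops smaller aperture (darker).
Shutter speed: 2 → 1 → 1/2 → 1/4 → 1/8 — 4 stops shorter (darker).
ISO: 200 → 400 — 1 stop raised (brighter).
Net: −5 −4 +1 = −8 stops.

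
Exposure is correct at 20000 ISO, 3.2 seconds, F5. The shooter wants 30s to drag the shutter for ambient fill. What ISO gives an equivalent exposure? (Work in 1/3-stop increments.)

ISO 2000

Shutter speed: 3.2 → 4 → 5 → 6 → 8 → 10 → 13 → 15 → 20 → 25 → 30 — 3 1/3 stops slower (brighter).
Need 3 1/3 stops darker from the ISO: 20000 → 16000 → 12800 → 10000 → 8000 → 6400 → 5000 → 4000 → 3200 → 2500 → 2000.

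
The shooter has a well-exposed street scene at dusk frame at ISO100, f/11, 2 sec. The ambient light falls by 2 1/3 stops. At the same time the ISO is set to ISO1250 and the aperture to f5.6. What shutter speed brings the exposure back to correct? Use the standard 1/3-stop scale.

Scene light: 2 1/3 stops darker.
ISO: 100 → 125 → 160 → 200 → 250 → 320 → 400 → 500 → 640 → 800 → 1000 → 1250 — 3 2/3 stops higher (brighter).
Aperture: f/11 → f/10 → f/9 → f/8 → f/7.1 → f/6.3 → f/5.6 — 2 stops larger aperture (brighter).
Net so far: 3 1/3 stops brighter. Shutter speed: 2 → 1.6 → 1.3 → 1 → 0.8 → 0.6 → 0.5 → 0.4 → 0.3 → 1/4 → 1/5.

1/5s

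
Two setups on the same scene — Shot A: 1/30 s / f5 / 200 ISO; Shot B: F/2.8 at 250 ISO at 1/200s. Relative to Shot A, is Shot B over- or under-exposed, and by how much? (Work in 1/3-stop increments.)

2/3 stop darker

Aperture: f/5 → f/4.5 → f/4 → f/3.5 → f/3.2 → f/2.8 — 1 2/3 stops opened up (brighter).
Shutter speed: 1/30 → 1/40 → 1/50 → 1/60 → 1/80 → 1/100 → 1/125 → 1/160 → 1/200 — 2 2/3 stops shorter (darker).
ISO: 200 → 250 — 1/3 stop raised (brighter).
Net: +1 2/3 −2 2/3 +1/3 = −2/3 stops.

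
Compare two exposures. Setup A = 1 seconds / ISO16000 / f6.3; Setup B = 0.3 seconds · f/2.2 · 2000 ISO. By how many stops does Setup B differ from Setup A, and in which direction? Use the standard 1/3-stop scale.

1 2/3 stops darker

Aperture: f/6.3 → f/5.6 → f/5 → f/4.5 → f/4 → f/3.5 → f/3.2 → f/2.8 → f/2.5 → f/2.2 — 3 stops larger aperture (brighter).
Shutter speed: 1 → 0.8 → 0.6 → 0.5 → 0.4 → 0.3 — 1 2/3 stops shorter (darker).
ISO: 16000 → 12800 → 10000 → 8000 → 6400 → 5000 → 4000 → 3200 → 2500 → 2000 — 3 stops dropped (darker).
Net: +3 −1 2/3 −3 = −1 2/3 stops.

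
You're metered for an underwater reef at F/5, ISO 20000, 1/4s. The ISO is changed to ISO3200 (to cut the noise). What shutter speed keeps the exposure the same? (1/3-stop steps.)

ISO: 20000 → 16000 → 12800 → 10000 → 8000 → 6400 → 5000 → 4000 → 3200 — 2 2/3 stops dropped (darker).
Need 2 2/3 stops brighter from the shutter speed: 1/4 → 0.3 → 0.4 → 0.5 → 0.6 → 0.8 → 1 → 1.3 → 1.6.

1.6 s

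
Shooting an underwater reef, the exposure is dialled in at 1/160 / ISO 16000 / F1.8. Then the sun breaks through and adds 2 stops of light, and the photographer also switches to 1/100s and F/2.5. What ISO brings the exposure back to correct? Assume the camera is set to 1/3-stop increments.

Scene light: 2 stops brighter.
Shutter speed: 1/160 → 1/125 → 1/100 — 2/3 stop slower (brighter).
Aperture: f/1.8 → f/2 → f/2.2 → f/2.5 — 1 stop narrower (darker).
Net so far: 1 2/3 stops brighter. ISO: 16000 → 12800 → 10000 → 8000 → 6400 → 5000.

ISO 5000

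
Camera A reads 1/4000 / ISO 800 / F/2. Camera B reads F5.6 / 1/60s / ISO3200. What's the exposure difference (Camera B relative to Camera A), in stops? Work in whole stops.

5 stops brighter

Aperture: f/2 → f/2.8 → f/4 → f/5.6 — 3 stops smaller aperture (darker).
Shutter speed: 1/4000 → 1/2000 → 1/1000 → 1/500 → 1/250 → 1/125 → 1/60 — 6 stops slower (brighter).
ISO: 800 → 1600 → 3200 — 2 stops raised (brighter).
Net: −3 +6 +2 = +5 stops.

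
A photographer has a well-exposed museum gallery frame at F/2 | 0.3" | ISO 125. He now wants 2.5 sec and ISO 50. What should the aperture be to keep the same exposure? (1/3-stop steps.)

Shutter speed: 0.3 → 0.4 → 0.5 → 0.6 → 0.8 → 1 → 1.3 → 1.6 → 2 → 2.5 — 3 stops longer (brighter).
ISO: 125 → 100 → 80 → 64 → 50 — 1 1/3 stops lower (darker).
Net change so far: 1 2/3 stops brighter. Offset with the aperture: f/2 → f/2.2 → f/2.5 → f/2.8 → f/3.2 → f/3.5.

f/3.5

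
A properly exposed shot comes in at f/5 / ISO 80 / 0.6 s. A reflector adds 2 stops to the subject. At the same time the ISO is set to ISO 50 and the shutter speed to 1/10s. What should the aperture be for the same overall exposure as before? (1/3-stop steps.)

Scene light: 2 stops brighter.
ISO: 80 → 64 → 50 — 2/3 stop dropped (darker).
Shutter speed: 0.6 → 0.5 → 0.4 → 0.3 → 1/4 → 1/5 → 1/6 → 1/8 → 1/10 — 2 2/3 stops faster (darker).
Net so far: 1 1/3 stops darker. Aperture: f/5 → f/4.5 → f/4 → f/3.5 → f/3.2.

f/3.2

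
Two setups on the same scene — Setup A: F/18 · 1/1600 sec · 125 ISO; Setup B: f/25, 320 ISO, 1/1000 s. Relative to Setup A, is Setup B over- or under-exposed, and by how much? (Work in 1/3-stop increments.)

1 stop brighter

Aperture: f/18 → f/20 → f/22 → f/25 — 1 stop smaller aperture (darker).
Shutter speed: 1/1600 → 1/1250 → 1/1000 — 2/3 stop longer (brighter).
ISO: 125 → 160 → 200 → 250 → 320 — 1 1/3 stops raised (brighter).
Net: −1 +2/3 +1 1/3 = +1 stop.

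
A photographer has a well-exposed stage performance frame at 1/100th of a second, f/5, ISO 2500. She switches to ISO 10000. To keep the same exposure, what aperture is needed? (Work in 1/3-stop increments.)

f/10

ISO: 2500 → 3200 → 4000 → 5000 → 6400 → 8000 → 10000 — 2 stops raised (brighter).
Need 2 stops darker from the aperture: f/5 → f/5.6 → f/6.3 → f/7.1 → f/8 → f/9 → f/10.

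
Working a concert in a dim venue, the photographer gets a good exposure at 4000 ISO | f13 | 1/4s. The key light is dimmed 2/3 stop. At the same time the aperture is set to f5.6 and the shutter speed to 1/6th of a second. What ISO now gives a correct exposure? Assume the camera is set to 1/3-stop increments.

ISO 2000

Scene light: 2/3 stop darker.
Aperture: f/13 → f/11 → f/10 → f/9 → f/8 → f/7.1 → f/6.3 → f/5.6 — 2 1/3 stops wider (brighter).
Shutter speed: 1/4 → 1/5 → 1/6 — 2/3 stop shorter (darker).
Net so far: 1 stop brighter. ISO: 4000 → 3200 → 2500 → 2000.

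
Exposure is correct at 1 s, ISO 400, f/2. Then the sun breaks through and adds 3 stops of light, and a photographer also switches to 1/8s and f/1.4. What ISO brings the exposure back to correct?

Scene light: 3 stops brighter.
Shutter speed: 1 → 1/2 → 1/4 → 1/8 — 3 stops shorter (darker).
Aperture: f/2 → f/1.4 — 1 stop larger aperture (brighter).
Net so far: 1 stop brighter. ISO: 400 → 200.

ISO 200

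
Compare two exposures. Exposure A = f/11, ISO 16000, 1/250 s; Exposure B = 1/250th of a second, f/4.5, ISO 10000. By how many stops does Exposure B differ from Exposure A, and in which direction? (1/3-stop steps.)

2 stops brighter

Aperture: f/11 → f/10 → f/9 → f/8 → f/7.1 → f/6.3 → f/5.6 → f/5 → f/4.5 — 2 2/3 stops opened up (brighter).
Shutter speed: unchanged.
ISO: 16000 → 12800 → 10000 — 2/3 stop dropped (darker).
Net: +2 2/3 −2/3 = +2 stops.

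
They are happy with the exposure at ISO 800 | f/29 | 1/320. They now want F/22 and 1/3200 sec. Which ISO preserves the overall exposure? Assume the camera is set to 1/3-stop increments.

ISO 5000

Aperture: f/29 → f/25 → f/22 — 2/3 stop wider (brighter).
Shutter speed: 1/320 → 1/400 → 1/500 → 1/640 → 1/800 → 1/1000 → 1/1250 → 1/1600 → 1/2000 → 1/2500 → 1/3200 — 3 1/3 stops shorter (darker).
Net change so far: 2 2/3 stops darker. Offset with the ISO: 800 → 1000 → 1250 → 1600 → 2000 → 2500 → 3200 → 4000 → 5000.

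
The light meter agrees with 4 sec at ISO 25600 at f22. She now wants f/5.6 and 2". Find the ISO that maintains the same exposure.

Aperture: f/22 → f/16 → f/11 → f/8 → f/5.6 — 4 stops opened up (brighter).
Shutter speed: 4 → 2 — 1 stop shorter (darker).
Net change so far: 3 stops brighter. Offset with the ISO: 25600 → 12800 → 6400 → 3200.

ISO 3200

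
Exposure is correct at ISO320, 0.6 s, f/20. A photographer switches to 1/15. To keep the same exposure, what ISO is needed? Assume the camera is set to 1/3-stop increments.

ISO 3200

Shutter speed: 0.6 → 0.5 → 0.4 → 0.3 → 1/4 → 1/5 → 1/6 → 1/8 → 1/10 → 1/13 → 1/15 — 3 1/3 stops shorter (darker).
Need 3 1/3 stops brighter from the ISO: 320 → 400 → 500 → 640 → 800 → 1000 → 1250 → 1600 → 2000 → 2500 → 3200.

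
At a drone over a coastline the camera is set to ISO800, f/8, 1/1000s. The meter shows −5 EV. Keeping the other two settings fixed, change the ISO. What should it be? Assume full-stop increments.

ISO 25600

Underexposed by 5 stops → need 5 stops brighter.
ISO: 800 → 1600 → 3200 → 6400 → 12800 → 25600.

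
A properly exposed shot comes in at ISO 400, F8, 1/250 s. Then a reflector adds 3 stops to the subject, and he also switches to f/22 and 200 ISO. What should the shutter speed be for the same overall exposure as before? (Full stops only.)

Scene light: 3 stops brighter.
Aperture: f/8 → f/11 → f/16 → f/22 — 3 stops stopped down (darker).
ISO: 400 → 200 — 1 stop lower (darker).
Net so far: 1 stop darker. Shutter speed: 1/250 → 1/125.

1/125s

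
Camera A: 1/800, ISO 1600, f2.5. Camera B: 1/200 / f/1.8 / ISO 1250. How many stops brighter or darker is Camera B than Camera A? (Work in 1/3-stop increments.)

Aperture: f/2.5 → f/2.2 → f/2 → f/1.8 — 1 stop opened up (brighter).
Shutter speed: 1/800 → 1/640 → 1/500 → 1/400 → 1/320 → 1/250 → 1/200 — 2 stops slower (brighter).
ISO: 1600 → 1250 — 1/3 stop dropped (darker).
Net: +1 +2 −1/3 = +2 2/3 stops.

2 2/3 stops brighter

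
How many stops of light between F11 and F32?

3 stops

f/11 → f/16 → f/22 → f/32 — count the steps: 3 stops.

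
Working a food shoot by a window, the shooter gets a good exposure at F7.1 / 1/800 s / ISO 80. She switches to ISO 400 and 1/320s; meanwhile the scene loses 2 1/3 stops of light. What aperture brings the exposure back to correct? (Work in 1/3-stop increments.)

Scene light: 2 1/3 stops darker.
ISO: 80 → 100 → 125 → 160 → 200 → 250 → 320 → 400 — 2 1/3 stops raised (brighter).
Shutter speed: 1/800 → 1/640 → 1/500 → 1/400 → 1/320 — 1 1/3 stops slower (brighter).
Net so far: 1 1/3 stops brighter. Aperture: f/7.1 → f/8 → f/9 → f/10 → f/11.

f/11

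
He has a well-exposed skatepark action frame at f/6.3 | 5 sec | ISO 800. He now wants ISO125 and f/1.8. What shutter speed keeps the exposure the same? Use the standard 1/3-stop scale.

ISO: 800 → 640 → 500 → 400 → 320 → 250 → 200 → 160 → 125 — 2 2/3 stops lower (darker).
Aperture: f/6.3 → f/5.6 → f/5 → f/4.5 → f/4 → f/3.5 → f/3.2 → f/2.8 → f/2.5 → f/2.2 → f/2 → f/1.8 — 3 2/3 stops larger aperture (brighter).
Net change so far: 1 stop brighter. Offset with the shutter speed: 5 → 4 → 3.2 → 2.5.

2.5 s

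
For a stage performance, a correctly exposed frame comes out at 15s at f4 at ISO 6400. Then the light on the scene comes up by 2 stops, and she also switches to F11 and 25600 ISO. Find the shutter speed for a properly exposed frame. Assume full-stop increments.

8 s

Scene light: 2 stops brighter.
Aperture: f/4 → f/5.6 → f/8 → f/11 — 3 stops smaller aperture (darker).
ISO: 6400 → 12800 → 25600 — 2 stops raised (brighter).
Net so far: 1 stop brighter. Shutter speed: 15 → 8.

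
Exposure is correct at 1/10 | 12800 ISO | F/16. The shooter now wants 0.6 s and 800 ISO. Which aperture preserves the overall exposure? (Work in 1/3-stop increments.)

f/10

Shutter speed: 1/10 → 1/8 → 1/6 → 1/5 → 1/4 → 0.3 → 0.4 → 0.5 → 0.6 — 2 2/3 stops slower (brighter).
ISO: 12800 → 10000 → 8000 → 6400 → 5000 → 4000 → 3200 → 2500 → 2000 → 1600 → 1250 → 1000 → 800 — 4 stops dropped (darker).
Net change so far: 1 1/3 stops darker. Offset with the aperture: f/16 → f/14 → f/13 → f/11 → f/10.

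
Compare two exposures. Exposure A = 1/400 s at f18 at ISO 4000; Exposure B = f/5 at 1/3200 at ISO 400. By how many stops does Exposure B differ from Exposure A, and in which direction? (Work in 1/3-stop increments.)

2 2/3 stops darker

Aperture: f/18 → f/16 → f/14 → f/13 → f/11 → f/10 → f/9 → f/8 → f/7.1 → f/6.3 → f/5.6 → f/5 — 3 2/3 stops opened up (brighter).
Shutter speed: 1/400 → 1/500 → 1/640 → 1/800 → 1/1000 → 1/1250 → 1/1600 → 1/2000 → 1/2500 → 1/3200 — 3 stops shorter (darker).
ISO: 4000 → 3200 → 2500 → 2000 → 1600 → 1250 → 1000 → 800 → 640 → 500 → 400 — 3 1/3 stops lower (darker).
Net: +3 2/3 −3 −3 1/3 = −2 2/3 stops.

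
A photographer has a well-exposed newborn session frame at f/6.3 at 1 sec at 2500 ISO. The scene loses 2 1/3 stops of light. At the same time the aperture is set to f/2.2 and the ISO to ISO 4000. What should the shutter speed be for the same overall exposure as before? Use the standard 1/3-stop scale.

0.4 s

Scene light: 2 1/3 stops darker.
Aperture: f/6.3 → f/5.6 → f/5 → f/4.5 → f/4 → f/3.5 → f/3.2 → f/2.8 → f/2.5 → f/2.2 — 3 stops wider (brighter).
ISO: 2500 → 3200 → 4000 — 2/3 stop higher (brighter).
Net so far: 1 1/3 stops brighter. Shutter speed: 1 → 0.8 → 0.6 → 0.5 → 0.4.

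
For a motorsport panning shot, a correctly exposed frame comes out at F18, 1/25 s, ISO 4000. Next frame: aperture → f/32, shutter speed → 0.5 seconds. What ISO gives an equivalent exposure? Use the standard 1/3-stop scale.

ISO 1000

Aperture: f/18 → f/20 → f/22 → f/25 → f/29 → f/32 — 1 2/3 stops stopped down (darker).
Shutter speed: 1/25 → 1/20 → 1/15 → 1/13 → 1/10 → 1/8 → 1/6 → 1/5 → 1/4 → 0.3 → 0.4 → 0.5 — 3 2/3 stops slower (brighter).
Net change so far: 2 stops brighter. Offset with the ISO: 4000 → 3200 → 2500 → 2000 → 1600 → 1250 → 1000.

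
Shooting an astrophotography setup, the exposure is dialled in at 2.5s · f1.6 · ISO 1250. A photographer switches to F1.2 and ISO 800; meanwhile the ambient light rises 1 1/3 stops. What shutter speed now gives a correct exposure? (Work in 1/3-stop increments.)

1 s

Scene light: 1 1/3 stops brighter.
Aperture: f/1.6 → f/1.4 → f/1.2 — 2/3 stop wider (brighter).
ISO: 1250 → 1000 → 800 — 2/3 stop lower (darker).
Net so far: 1 1/3 stops brighter. Shutter speed: 2.5 → 2 → 1.6 → 1.3 → 1.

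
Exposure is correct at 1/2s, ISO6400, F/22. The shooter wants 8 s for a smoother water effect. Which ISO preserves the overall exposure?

Shutter speed: 1/2 → 1 → 2 → 4 → 8 — 4 stops longer (brighter).
Need 4 stops darker from the ISO: 6400 → 3200 → 1600 → 800 → 400.

ISO 400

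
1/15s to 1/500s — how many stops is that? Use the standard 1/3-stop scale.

5 stops

1/15 → 1/20 → 1/25 → 1/30 → 1/40 → 1/50 → 1/60 → 1/80 → 1/100 → 1/125 → 1/160 → 1/200 → 1/250 → 1/320 → 1/400 → 1/500 — count the steps: 15 third-stops = 5 stops.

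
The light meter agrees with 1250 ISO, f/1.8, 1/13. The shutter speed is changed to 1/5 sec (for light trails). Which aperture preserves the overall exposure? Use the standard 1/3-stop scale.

f/2.8

Shutter speed: 1/13 → 1/10 → 1/8 → 1/6 → 1/5 — 1 1/3 stops longer (brighter).
Need 1 1/3 stops darker from the aperture: f/1.8 → f/2 → f/2.2 → f/2.5 → f/2.8.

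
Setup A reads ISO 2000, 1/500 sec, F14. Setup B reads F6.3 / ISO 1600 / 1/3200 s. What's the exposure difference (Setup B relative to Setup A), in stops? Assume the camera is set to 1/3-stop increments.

2/3 stop darker

Aperture: f/14 → f/13 → f/11 → f/10 → f/9 → f/8 → f/7.1 → f/6.3 — 2 1/3 stops larger aperture (brighter).
Shutter speed: 1/500 → 1/640 → 1/800 → 1/1000 → 1/1250 → 1/1600 → 1/2000 → 1/2500 → 1/3200 — 2 2/3 stops shorter (darker).
ISO: 2000 → 1600 — 1/3 stop lower (darker).
Net: +2 1/3 −2 2/3 −1/3 = −2/3 stops.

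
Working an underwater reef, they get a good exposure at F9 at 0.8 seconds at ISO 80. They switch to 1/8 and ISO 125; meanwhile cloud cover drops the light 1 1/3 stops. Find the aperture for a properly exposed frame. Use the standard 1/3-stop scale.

f/2.8

Scene light: 1 1/3 stops darker.
Shutter speed: 0.8 → 0.6 → 0.5 → 0.4 → 0.3 → 1/4 → 1/5 → 1/6 → 1/8 — 2 2/3 stops faster (darker).
ISO: 80 → 100 → 125 — 2/3 stop higher (brighter).
Net so far: 3 1/3 stops darker. Aperture: f/9 → f/8 → f/7.1 → f/6.3 → f/5.6 → f/5 → f/4.5 → f/4 → f/3.5 → f/3.2 → f/2.8.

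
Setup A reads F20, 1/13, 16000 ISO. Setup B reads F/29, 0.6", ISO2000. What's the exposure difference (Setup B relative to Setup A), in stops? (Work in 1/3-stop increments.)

Aperture: f/20 → f/22 → f/25 → f/29 — 1 stop narrower (darker).
Shutter speed: 1/13 → 1/10 → 1/8 → 1/6 → 1/5 → 1/4 → 0.3 → 0.4 → 0.5 → 0.6 — 3 stops longer (brighter).
ISO: 16000 → 12800 → 10000 → 8000 → 6400 → 5000 → 4000 → 3200 → 2500 → 2000 — 3 stops lower (darker).
Net: −1 +3 −3 = −1 stop.

1 stop darker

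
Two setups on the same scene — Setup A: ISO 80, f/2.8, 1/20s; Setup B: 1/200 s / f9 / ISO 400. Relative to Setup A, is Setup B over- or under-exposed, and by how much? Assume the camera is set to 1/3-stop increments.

4 1/3 stops darker

Aperture: f/2.8 → f/3.2 → f/3.5 → f/4 → f/4.5 → f/5 → f/5.6 → f/6.3 → f/7.1 → f/8 → f/9 — 3 1/3 stops narrower (darker).
Shutter speed: 1/20 → 1/25 → 1/30 → 1/40 → 1/50 → 1/60 → 1/80 → 1/100 → 1/125 → 1/160 → 1/200 — 3 1/3 stops faster (darker).
ISO: 80 → 100 → 125 → 160 → 200 → 250 → 320 → 400 — 2 1/3 stops raised (brighter).
Net: −3 1/3 −3 1/3 +2 1/3 = −4 1/3 stops.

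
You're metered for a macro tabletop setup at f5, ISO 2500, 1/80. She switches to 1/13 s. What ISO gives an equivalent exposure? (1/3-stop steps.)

Shutter speed: 1/80 → 1/60 → 1/50 → 1/40 → 1/30 → 1/25 → 1/20 → 1/15 → 1/13 — 2 2/3 stops longer (brighter).
Need 2 2/3 stops darker from the ISO: 2500 → 2000 → 1600 → 1250 → 1000 → 800 → 640 → 500 → 400.

ISO 400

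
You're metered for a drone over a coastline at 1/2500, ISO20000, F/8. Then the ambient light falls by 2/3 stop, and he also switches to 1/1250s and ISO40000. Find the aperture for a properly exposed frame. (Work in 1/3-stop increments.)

Scene light: 2/3 stop darker.
Shutter speed: 1/2500 → 1/2000 → 1/1600 → 1/1250 — 1 stop slower (brighter).
ISO: 20000 → 25600 → 32000 → 40000 — 1 stop higher (brighter).
Net so far: 1 1/3 stops brighter. Aperture: f/8 → f/9 → f/10 → f/11 → f/13.

f/13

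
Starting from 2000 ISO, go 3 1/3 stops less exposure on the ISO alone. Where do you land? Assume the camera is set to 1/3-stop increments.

ISO 200

ISO: 2000 → 1600 → 1250 → 1000 → 800 → 640 → 500 → 400 → 320 → 250 → 200 — 3 1/3 stops lower (darker).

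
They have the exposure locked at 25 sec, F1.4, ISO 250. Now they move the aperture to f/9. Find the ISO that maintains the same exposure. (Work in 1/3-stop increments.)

ISO 10000

Aperture: f/1.4 → f/1.6 → f/1.8 → f/2 → f/2.2 → f/2.5 → f/2.8 → f/3.2 → f/3.5 → f/4 → f/4.5 → f/5 → f/5.6 → f/6.3 → f/7.1 → f/8 → f/9 — 5 1/3 stops stopped down (darker).
Need 5 1/3 stops brighter from the ISO: 250 → 320 → 400 → 500 → 640 → 800 → 1000 → 1250 → 1600 → 2000 → 2500 → 3200 → 4000 → 5000 → 6400 → 8000 → 10000.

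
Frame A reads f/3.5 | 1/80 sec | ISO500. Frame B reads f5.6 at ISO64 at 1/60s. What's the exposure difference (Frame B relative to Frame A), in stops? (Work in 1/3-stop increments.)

Aperture: f/3.5 → f/4 → f/4.5 → f/5 → f/5.6 — 1 1/3 stops narrower (darker).
Shutter speed: 1/80 → 1/60 — 1/3 stop slower (brighter).
ISO: 500 → 400 → 320 → 250 → 200 → 160 → 125 → 100 → 80 → 64 — 3 stops lower (darker).
Net: −1 1/3 +1/3 −3 = −4 stops.

4 stops darker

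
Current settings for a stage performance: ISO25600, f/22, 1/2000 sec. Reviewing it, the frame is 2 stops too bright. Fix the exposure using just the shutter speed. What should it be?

1/8000s

Overexposed by 2 stops → need 2 stops darker.
Shutter speed: 1/2000 → 1/4000 → 1/8000.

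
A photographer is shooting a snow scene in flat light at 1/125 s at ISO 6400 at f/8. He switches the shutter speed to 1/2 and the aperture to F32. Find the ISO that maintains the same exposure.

Shutter speed: 1/125 → 1/60 → 1/30 → 1/15 → 1/8 → 1/4 → 1/2 — 6 stops longer (brighter).
Aperture: f/8 → f/11 → f/16 → f/22 → f/32 — 4 stops stopped down (darker).
Net change so far: 2 stops brighter. Offset with the ISO: 6400 → 3200 → 1600.

ISO 1600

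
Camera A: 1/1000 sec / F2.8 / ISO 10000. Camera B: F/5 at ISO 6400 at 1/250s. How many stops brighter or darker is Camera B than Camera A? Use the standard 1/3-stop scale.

1/3 stop darker

Aperture: f/2.8 → f/3.2 → f/3.5 → f/4 → f/4.5 → f/5 — 1 2/3 stops narrower (darker).
Shutter speed: 1/1000 → 1/800 → 1/640 → 1/500 → 1/400 → 1/320 → 1/250 — 2 stops slower (brighter).
ISO: 10000 → 8000 → 6400 — 2/3 stop dropped (darker).
Net: −1 2/3 +2 −2/3 = −1/3 stops.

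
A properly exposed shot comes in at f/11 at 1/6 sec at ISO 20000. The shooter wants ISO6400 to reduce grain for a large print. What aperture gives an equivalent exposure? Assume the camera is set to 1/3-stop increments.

ISO: 20000 → 16000 → 12800 → 10000 → 8000 → 6400 — 1 2/3 stops lower (darker).
Need 1 2/3 stops brighter from the aperture: f/11 → f/10 → f/9 → f/8 → f/7.1 → f/6.3.

f/6.3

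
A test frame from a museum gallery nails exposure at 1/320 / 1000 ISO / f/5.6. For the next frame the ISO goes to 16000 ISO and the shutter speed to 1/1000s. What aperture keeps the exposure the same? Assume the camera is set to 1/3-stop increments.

ISO: 1000 → 1250 → 1600 → 2000 → 2500 → 3200 → 4000 → 5000 → 6400 → 8000 → 10000 → 12800 → 16000 — 4 stops raised (brighter).
Shutter speed: 1/320 → 1/400 → 1/500 → 1/640 → 1/800 → 1/1000 — 1 2/3 stops faster (darker).
Net change so far: 2 1/3 stops brighter. Offset with the aperture: f/5.6 → f/6.3 → f/7.1 → f/8 → f/9 → f/10 → f/11 → f/13.

f/13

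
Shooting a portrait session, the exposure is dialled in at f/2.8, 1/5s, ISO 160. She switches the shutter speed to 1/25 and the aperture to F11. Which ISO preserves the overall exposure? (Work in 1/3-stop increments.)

Shutter speed: 1/5 → 1/6 → 1/8 → 1/10 → 1/13 → 1/15 → 1/20 → 1/25 — 2 1/3 stops shorter (darker).
Aperture: f/2.8 → f/3.2 → f/3.5 → f/4 → f/4.5 → f/5 → f/5.6 → f/6.3 → f/7.1 → f/8 → f/9 → f/10 → f/11 — 4 stops smaller aperture (darker).
Net change so far: 6 1/3 stops darker. Offset with the ISO: 160 → 200 → 250 → 320 → 400 → 500 → 640 → 800 → 1000 → 1250 → 1600 → 2000 → 2500 → 3200 → 4000 → 5000 → 6400 → 8000 → 10000 → 12800.

ISO 12800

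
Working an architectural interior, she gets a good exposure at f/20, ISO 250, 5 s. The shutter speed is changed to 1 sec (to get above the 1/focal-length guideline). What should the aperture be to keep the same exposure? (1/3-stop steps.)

Shutter speed: 5 → 4 → 3.2 → 2.5 → 2 → 1.6 → 1.3 → 1 — 2 1/3 stops shorter (darker).
Need 2 1/3 stops brighter from the aperture: f/20 → f/18 → f/16 → f/14 → f/13 → f/11 → f/10 → f/9.

f/9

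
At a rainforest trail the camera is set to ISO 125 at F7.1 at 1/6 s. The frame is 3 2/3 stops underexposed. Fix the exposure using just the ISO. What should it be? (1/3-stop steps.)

Underexposed by 3 2/3 stops → need 3 2/3 stops brighter.
ISO: 125 → 160 → 200 → 250 → 320 → 400 → 500 → 640 → 800 → 1000 → 1250 → 1600.

ISO 1600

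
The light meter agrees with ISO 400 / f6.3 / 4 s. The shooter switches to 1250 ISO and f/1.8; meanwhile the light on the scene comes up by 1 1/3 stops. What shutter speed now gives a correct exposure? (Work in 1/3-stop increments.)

Scene light: 1 1/3 stops brighter.
ISO: 400 → 500 → 640 → 800 → 1000 → 1250 — 1 2/3 stops higher (brighter).
Aperture: f/6.3 → f/5.6 → f/5 → f/4.5 → f/4 → f/3.5 → f/3.2 → f/2.8 → f/2.5 → f/2.2 → f/2 → f/1.8 — 3 2/3 stops larger aperture (brighter).
Net so far: 6 2/3 stops brighter. Shutter speed: 4 → 3.2 → 2.5 → 2 → 1.6 → 1.3 → 1 → 0.8 → 0.6 → 0.5 → 0.4 → 0.3 → 1/4 → 1/5 → 1/6 → 1/8 → 1/10 → 1/13 → 1/15 → 1/20 → 1/25.

1/25s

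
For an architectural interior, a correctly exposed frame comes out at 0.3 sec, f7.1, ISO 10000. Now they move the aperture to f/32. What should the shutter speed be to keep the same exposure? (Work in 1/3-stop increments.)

6 s

Aperture: f/7.1 → f/8 → f/9 → f/10 → f/11 → f/13 → f/14 → f/16 → f/18 → f/20 → f/22 → f/25 → f/29 → f/32 — 4 1/3 stops smaller aperture (darker).
Need 4 1/3 stops brighter from the shutter speed: 0.3 → 0.4 → 0.5 → 0.6 → 0.8 → 1 → 1.3 → 1.6 → 2 → 2.5 → 3.2 → 4 → 5 → 6.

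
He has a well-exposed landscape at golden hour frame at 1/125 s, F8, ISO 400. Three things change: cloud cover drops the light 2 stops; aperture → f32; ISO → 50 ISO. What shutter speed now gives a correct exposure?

4 s

Scene light: 2 stops darker.
Aperture: f/8 → f/11 → f/16 → f/22 → f/32 — 4 stops narrower (darker).
ISO: 400 → 200 → 100 → 50 — 3 stops lower (darker).
Net so far: 9 stops darker. Shutter speed: 1/125 → 1/60 → 1/30 → 1/15 → 1/8 → 1/4 → 1/2 → 1 → 2 → 4.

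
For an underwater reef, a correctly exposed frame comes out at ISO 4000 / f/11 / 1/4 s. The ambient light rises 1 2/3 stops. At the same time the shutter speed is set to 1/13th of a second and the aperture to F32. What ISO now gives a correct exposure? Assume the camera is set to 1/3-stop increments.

Scene light: 1 2/3 stops brighter.
Shutter speed: 1/4 → 1/5 → 1/6 → 1/8 → 1/10 → 1/13 — 1 2/3 stops shorter (darker).
Aperture: f/11 → f/13 → f/14 → f/16 → f/18 → f/20 → f/22 → f/25 → f/29 → f/32 — 3 stops smaller aperture (darker).
Net so far: 3 stops darker. ISO: 4000 → 5000 → 6400 → 8000 → 10000 → 12800 → 16000 → 20000 → 25600 → 32000.

ISO 32000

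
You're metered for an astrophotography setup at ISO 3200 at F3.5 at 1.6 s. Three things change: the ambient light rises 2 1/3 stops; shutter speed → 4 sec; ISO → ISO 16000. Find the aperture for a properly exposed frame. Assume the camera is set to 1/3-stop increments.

Scene light: 2 1/3 stops brighter.
Shutter speed: 1.6 → 2 → 2.5 → 3.2 → 4 — 1 1/3 stops longer (brighter).
ISO: 3200 → 4000 → 5000 → 6400 → 8000 → 10000 → 12800 → 16000 — 2 1/3 stops raised (brighter).
Net so far: 6 stops brighter. Aperture: f/3.5 → f/4 → f/4.5 → f/5 → f/5.6 → f/6.3 → f/7.1 → f/8 → f/9 → f/10 → f/11 → f/13 → f/14 → f/16 → f/18 → f/20 → f/22 → f/25 → f/29.

f/29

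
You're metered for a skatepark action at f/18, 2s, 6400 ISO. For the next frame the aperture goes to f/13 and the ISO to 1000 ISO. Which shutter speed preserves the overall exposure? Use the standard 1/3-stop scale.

Aperture: f/18 → f/16 → f/14 → f/13 — 1 stop wider (brighter).
ISO: 6400 → 5000 → 4000 → 3200 → 2500 → 2000 → 1600 → 1250 → 1000 — 2 2/3 stops dropped (darker).
Net change so far: 1 2/3 stops darker. Offset with the shutter speed: 2 → 2.5 → 3.2 → 4 → 5 → 6.

6 s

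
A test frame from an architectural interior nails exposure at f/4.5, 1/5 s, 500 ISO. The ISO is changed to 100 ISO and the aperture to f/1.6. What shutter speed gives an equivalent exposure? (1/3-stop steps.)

1/8s

ISO: 500 → 400 → 320 → 250 → 200 → 160 → 125 → 100 — 2 1/3 stops dropped (darker).
Aperture: f/4.5 → f/4 → f/3.5 → f/3.2 → f/2.8 → f/2.5 → f/2.2 → f/2 → f/1.8 → f/1.6 — 3 stops larger aperture (brighter).
Net change so far: 2/3 stop brighter. Offset with the shutter speed: 1/5 → 1/6 → 1/8.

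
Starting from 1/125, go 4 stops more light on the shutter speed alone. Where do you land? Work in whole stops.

Shutter speed: 1/125 → 1/60 → 1/30 → 1/15 → 1/8 — 4 stops longer (brighter).

1/8s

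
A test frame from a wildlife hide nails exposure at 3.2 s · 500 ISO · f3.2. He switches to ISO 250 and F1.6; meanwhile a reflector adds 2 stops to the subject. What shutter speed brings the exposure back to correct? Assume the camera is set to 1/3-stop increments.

0.4 s

Scene light: 2 stops brighter.
ISO: 500 → 400 → 320 → 250 — 1 stop lower (darker).
Aperture: f/3.2 → f/2.8 → f/2.5 → f/2.2 → f/2 → f/1.8 → f/1.6 — 2 stops larger aperture (brighter).
Net so far: 3 stops brighter. Shutter speed: 3.2 → 2.5 → 2 → 1.6 → 1.3 → 1 → 0.8 → 0.6 → 0.5 → 0.4.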